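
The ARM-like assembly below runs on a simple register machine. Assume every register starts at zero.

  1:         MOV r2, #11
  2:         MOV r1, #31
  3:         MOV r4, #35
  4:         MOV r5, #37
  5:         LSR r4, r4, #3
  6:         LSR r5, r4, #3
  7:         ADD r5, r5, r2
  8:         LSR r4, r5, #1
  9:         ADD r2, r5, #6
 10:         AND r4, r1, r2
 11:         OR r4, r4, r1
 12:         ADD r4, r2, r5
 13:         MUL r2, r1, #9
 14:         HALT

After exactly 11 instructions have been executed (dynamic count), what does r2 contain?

17

r2=11
r1=31
r4=35
r5=37
r4=35>>3=4
r5=4>>3=0
r5=0+11=11
r4=11>>1=5
r2=11+6=17
r4=31&17=17
r4=17|31=31
After step 11: r2 = 17.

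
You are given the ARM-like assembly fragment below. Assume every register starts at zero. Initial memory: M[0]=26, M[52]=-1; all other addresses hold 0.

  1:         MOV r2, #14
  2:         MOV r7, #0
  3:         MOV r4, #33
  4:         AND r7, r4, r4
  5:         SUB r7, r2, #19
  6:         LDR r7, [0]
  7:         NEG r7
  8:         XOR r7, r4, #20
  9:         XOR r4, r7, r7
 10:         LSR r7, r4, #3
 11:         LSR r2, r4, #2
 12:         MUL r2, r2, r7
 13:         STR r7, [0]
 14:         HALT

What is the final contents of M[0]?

0

MOV r2, #14 → r2=14
MOV r7, #0 → r7=0
MOV r4, #33 → r4=33
AND r7, r4, r4 → r7=33&33=33
SUB r7, r2, #19 → r7=14-19=-5
LDR r7, [0] → r7=M[0]=26
NEG r7 → r7=-(26)=-26
XOR r7, r4, #20 → r7=33^20=53
XOR r4, r7, r7 → r4=53^53=0
LSR r7, r4, #3 → r7=0>>3=0
LSR r2, r4, #2 → r2=0>>2=0
MUL r2, r2, r7 → r2=0*0=0
STR r7, [0] → M[0]=0
halt.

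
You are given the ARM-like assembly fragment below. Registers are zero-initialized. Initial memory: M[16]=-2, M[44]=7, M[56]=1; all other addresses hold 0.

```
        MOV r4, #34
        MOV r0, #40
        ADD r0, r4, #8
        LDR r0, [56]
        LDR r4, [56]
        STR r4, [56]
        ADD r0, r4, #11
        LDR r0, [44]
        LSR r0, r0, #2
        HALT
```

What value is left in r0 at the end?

after MOV r4, #34: r4=34
after MOV r0, #40: r0=40
after ADD r0, r4, #8: r0=34+8=42
after LDR r0, [56]: r0=M[56]=1
after LDR r4, [56]: r4=M[56]=1
STR r4, [56] → M[56]=1
after ADD r0, r4, #11: r0=1+11=12
after LDR r0, [44]: r0=M[44]=7
after LSR r0, r0, #2: r0=7>>2=1
halt.

1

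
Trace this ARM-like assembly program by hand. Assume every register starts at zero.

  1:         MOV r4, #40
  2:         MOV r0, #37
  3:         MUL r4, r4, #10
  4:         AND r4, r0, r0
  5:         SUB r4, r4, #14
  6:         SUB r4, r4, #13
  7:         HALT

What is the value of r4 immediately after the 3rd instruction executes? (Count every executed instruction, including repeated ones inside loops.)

MOV r4, #40 → r4=40
MOV r0, #37 → r0=37
MUL r4, r4, #10 → r4=40*10=400
After step 3: r4 = 400.

400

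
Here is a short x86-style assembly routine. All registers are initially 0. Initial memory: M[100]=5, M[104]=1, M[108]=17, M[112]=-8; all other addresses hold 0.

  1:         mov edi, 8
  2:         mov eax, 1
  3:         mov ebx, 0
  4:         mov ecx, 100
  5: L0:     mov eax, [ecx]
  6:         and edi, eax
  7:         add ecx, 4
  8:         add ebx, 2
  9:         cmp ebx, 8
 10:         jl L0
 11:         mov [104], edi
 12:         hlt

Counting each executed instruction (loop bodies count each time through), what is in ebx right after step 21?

after mov edi, 8: edi=8
after mov eax, 1: eax=1
after mov ebx, 0: ebx=0
after mov ecx, 100: ecx=100
after mov eax, [ecx]: eax=M[100]=5
after and edi, eax: edi=8&5=0
after add ecx, 4: ecx=100+4=104
after add ebx, 2: ebx=0+2=2
cmp ebx, 8  (cmp 2,8)
jl L0: taken
after mov eax, [ecx]: eax=M[104]=1
after and edi, eax: edi=0&1=0
after add ecx, 4: ecx=104+4=108
after add ebx, 2: ebx=2+2=4
cmp ebx, 8  (cmp 4,8)
jl L0: taken
after mov eax, [ecx]: eax=M[108]=17
after and edi, eax: edi=0&17=0
after add ecx, 4: ecx=108+4=112
after add ebx, 2: ebx=4+2=6
cmp ebx, 8  (cmp 6,8)
After step 21: ebx = 6.

6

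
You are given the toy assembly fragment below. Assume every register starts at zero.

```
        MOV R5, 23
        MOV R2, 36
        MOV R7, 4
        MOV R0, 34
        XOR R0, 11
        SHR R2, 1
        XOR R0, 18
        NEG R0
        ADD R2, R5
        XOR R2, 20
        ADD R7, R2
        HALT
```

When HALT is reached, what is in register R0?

-59

after MOV R5, 23: R5=23
after MOV R2, 36: R2=36
after MOV R7, 4: R7=4
after MOV R0, 34: R0=34
after XOR R0, 11: R0=34^11=41
after SHR R2, 1: R2=36>>1=18
after XOR R0, 18: R0=41^18=59
after NEG R0: R0=-(59)=-59
after ADD R2, R5: R2=18+23=41
after XOR R2, 20: R2=41^20=61
after ADD R7, R2: R7=4+61=65
halt.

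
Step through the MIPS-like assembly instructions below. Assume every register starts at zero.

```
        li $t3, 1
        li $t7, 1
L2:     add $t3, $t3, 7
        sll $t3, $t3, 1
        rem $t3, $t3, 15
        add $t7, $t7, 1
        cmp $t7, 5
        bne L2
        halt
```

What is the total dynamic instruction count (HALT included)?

after li $t3, 1: $t3=1
after li $t7, 1: $t7=1
after add $t3, $t3, 7: $t3=1+7=8
after sll $t3, $t3, 1: $t3=8<<1=16
after rem $t3, $t3, 15: $t3=16%15=1
after add $t7, $t7, 1: $t7=1+1=2
cmp $t7, 5  (cmp 2,5)
bne L2: taken
after add $t3, $t3, 7: $t3=1+7=8
after sll $t3, $t3, 1: $t3=8<<1=16
after rem $t3, $t3, 15: $t3=16%15=1
after add $t7, $t7, 1: $t7=2+1=3
cmp $t7, 5  (cmp 3,5)
bne L2: taken
after add $t3, $t3, 7: $t3=1+7=8
after sll $t3, $t3, 1: $t3=8<<1=16
after rem $t3, $t3, 15: $t3=16%15=1
after add $t7, $t7, 1: $t7=3+1=4
cmp $t7, 5  (cmp 4,5)
bne L2: taken
after add $t3, $t3, 7: $t3=1+7=8
after sll $t3, $t3, 1: $t3=8<<1=16
after rem $t3, $t3, 15: $t3=16%15=1
after add $t7, $t7, 1: $t7=4+1=5
cmp $t7, 5  (cmp 5,5)
bne L2: not taken
halt.
Total executed instructions: 27.

27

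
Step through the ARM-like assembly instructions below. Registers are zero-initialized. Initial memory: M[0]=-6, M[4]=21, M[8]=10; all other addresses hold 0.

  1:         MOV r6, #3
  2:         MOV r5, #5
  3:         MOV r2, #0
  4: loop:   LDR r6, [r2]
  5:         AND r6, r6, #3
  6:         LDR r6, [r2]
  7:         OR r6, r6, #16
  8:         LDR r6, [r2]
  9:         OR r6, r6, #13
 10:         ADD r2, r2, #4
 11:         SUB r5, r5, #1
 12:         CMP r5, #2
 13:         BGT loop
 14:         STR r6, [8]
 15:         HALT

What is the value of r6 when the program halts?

15

after MOV r6, #3: r6=3
after MOV r5, #5: r5=5
after MOV r2, #0: r2=0
after LDR r6, [r2]: r6=M[0]=-6
after AND r6, r6, #3: r6=(-6)&3=2
after LDR r6, [r2]: r6=M[0]=-6
after OR r6, r6, #16: r6=(-6)|16=-6
after LDR r6, [r2]: r6=M[0]=-6
after OR r6, r6, #13: r6=(-6)|13=-1
after ADD r2, r2, #4: r2=0+4=4
after SUB r5, r5, #1: r5=5-1=4
CMP r5, #2  (cmp 4,2)
BGT loop: taken
after LDR r6, [r2]: r6=M[4]=21
after AND r6, r6, #3: r6=21&3=1
after LDR r6, [r2]: r6=M[4]=21
after OR r6, r6, #16: r6=21|16=21
after LDR r6, [r2]: r6=M[4]=21
after OR r6, r6, #13: r6=21|13=29
after ADD r2, r2, #4: r2=4+4=8
after SUB r5, r5, #1: r5=4-1=3
CMP r5, #2  (cmp 3,2)
BGT loop: taken
after LDR r6, [r2]: r6=M[8]=10
after AND r6, r6, #3: r6=10&3=2
after LDR r6, [r2]: r6=M[8]=10
after OR r6, r6, #16: r6=10|16=26
after LDR r6, [r2]: r6=M[8]=10
after OR r6, r6, #13: r6=10|13=15
after ADD r2, r2, #4: r2=8+4=12
after SUB r5, r5, #1: r5=3-1=2
CMP r5, #2  (cmp 2,2)
BGT loop: not taken
STR r6, [8] → M[8]=15
halt.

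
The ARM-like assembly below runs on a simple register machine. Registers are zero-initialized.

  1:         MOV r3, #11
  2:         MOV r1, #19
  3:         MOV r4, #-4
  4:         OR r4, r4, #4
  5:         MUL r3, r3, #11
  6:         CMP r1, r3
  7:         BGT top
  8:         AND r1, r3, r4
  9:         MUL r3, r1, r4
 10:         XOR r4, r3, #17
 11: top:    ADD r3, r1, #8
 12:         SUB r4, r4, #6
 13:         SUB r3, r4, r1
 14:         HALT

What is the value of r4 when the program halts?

-469

r3=11
r1=19
r4=-4
r4=(-4)|4=-4
r3=11*11=121
CMP r1, r3  (cmp 19,121)
BGT top: not taken
r1=121&(-4)=120
r3=120*(-4)=-480
r4=(-480)^17=-463
r3=120+8=128
r4=(-463)-6=-469
r3=(-469)-120=-589
halt.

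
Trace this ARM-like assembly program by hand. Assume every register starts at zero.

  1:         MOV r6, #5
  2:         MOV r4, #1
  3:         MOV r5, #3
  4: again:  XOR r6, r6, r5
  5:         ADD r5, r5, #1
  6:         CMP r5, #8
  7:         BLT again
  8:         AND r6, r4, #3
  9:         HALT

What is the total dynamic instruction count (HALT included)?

25

after MOV r6, #5: r6=5
after MOV r4, #1: r4=1
after MOV r5, #3: r5=3
after XOR r6, r6, r5: r6=5^3=6
after ADD r5, r5, #1: r5=3+1=4
CMP r5, #8  (cmp 4,8)
BLT again: taken
after XOR r6, r6, r5: r6=6^4=2
after ADD r5, r5, #1: r5=4+1=5
CMP r5, #8  (cmp 5,8)
BLT again: taken
after XOR r6, r6, r5: r6=2^5=7
after ADD r5, r5, #1: r5=5+1=6
CMP r5, #8  (cmp 6,8)
BLT again: taken
after XOR r6, r6, r5: r6=7^6=1
after ADD r5, r5, #1: r5=6+1=7
CMP r5, #8  (cmp 7,8)
BLT again: taken
after XOR r6, r6, r5: r6=1^7=6
after ADD r5, r5, #1: r5=7+1=8
CMP r5, #8  (cmp 8,8)
BLT again: not taken
after AND r6, r4, #3: r6=1&3=1
halt.
Total executed instructions: 25.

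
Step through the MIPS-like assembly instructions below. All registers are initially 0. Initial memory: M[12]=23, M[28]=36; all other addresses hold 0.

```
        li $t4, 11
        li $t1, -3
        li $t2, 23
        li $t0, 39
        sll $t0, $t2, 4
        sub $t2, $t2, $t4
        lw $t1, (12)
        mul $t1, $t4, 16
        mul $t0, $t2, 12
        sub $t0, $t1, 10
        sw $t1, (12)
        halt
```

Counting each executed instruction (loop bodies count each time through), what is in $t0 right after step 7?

368

li $t4, 11 → $t4=11
li $t1, -3 → $t1=-3
li $t2, 23 → $t2=23
li $t0, 39 → $t0=39
sll $t0, $t2, 4 → $t0=23<<4=368
sub $t2, $t2, $t4 → $t2=23-11=12
lw $t1, (12) → $t1=M[12]=23
After step 7: $t0 = 368.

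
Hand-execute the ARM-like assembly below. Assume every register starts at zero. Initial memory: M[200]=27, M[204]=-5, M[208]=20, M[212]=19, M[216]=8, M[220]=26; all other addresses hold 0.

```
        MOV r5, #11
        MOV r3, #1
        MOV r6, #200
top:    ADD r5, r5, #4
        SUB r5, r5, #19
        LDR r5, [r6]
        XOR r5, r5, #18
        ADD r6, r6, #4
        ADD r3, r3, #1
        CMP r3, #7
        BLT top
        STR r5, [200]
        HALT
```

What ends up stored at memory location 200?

after MOV r5, #11: r5=11
after MOV r3, #1: r3=1
after MOV r6, #200: r6=200
after ADD r5, r5, #4: r5=11+4=15
after SUB r5, r5, #19: r5=15-19=-4
after LDR r5, [r6]: r5=M[200]=27
after XOR r5, r5, #18: r5=27^18=9
after ADD r6, r6, #4: r6=200+4=204
after ADD r3, r3, #1: r3=1+1=2
CMP r3, #7  (cmp 2,7)
BLT top: taken
after ADD r5, r5, #4: r5=9+4=13
after SUB r5, r5, #19: r5=13-19=-6
after LDR r5, [r6]: r5=M[204]=-5
after XOR r5, r5, #18: r5=(-5)^18=-23
after ADD r6, r6, #4: r6=204+4=208
after ADD r3, r3, #1: r3=2+1=3
CMP r3, #7  (cmp 3,7)
BLT top: taken
after ADD r5, r5, #4: r5=(-23)+4=-19
after SUB r5, r5, #19: r5=(-19)-19=-38
after LDR r5, [r6]: r5=M[208]=20
after XOR r5, r5, #18: r5=20^18=6
after ADD r6, r6, #4: r6=208+4=212
after ADD r3, r3, #1: r3=3+1=4
CMP r3, #7  (cmp 4,7)
BLT top: taken
after ADD r5, r5, #4: r5=6+4=10
after SUB r5, r5, #19: r5=10-19=-9
after LDR r5, [r6]: r5=M[212]=19
after XOR r5, r5, #18: r5=19^18=1
after ADD r6, r6, #4: r6=212+4=216
after ADD r3, r3, #1: r3=4+1=5
CMP r3, #7  (cmp 5,7)
BLT top: taken
after ADD r5, r5, #4: r5=1+4=5
after SUB r5, r5, #19: r5=5-19=-14
after LDR r5, [r6]: r5=M[216]=8
after XOR r5, r5, #18: r5=8^18=26
after ADD r6, r6, #4: r6=216+4=220
after ADD r3, r3, #1: r3=5+1=6
CMP r3, #7  (cmp 6,7)
BLT top: taken
after ADD r5, r5, #4: r5=26+4=30
after SUB r5, r5, #19: r5=30-19=11
after LDR r5, [r6]: r5=M[220]=26
after XOR r5, r5, #18: r5=26^18=8
after ADD r6, r6, #4: r6=220+4=224
after ADD r3, r3, #1: r3=6+1=7
CMP r3, #7  (cmp 7,7)
BLT top: not taken
STR r5, [200] → M[200]=8
halt.

8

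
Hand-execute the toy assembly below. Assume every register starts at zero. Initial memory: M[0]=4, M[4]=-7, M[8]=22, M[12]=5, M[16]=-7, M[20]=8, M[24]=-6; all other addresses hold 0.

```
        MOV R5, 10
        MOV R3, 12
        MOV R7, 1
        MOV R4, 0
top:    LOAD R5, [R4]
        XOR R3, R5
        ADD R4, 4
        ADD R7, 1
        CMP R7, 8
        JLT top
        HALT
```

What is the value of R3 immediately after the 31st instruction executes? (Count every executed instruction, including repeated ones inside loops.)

MOV R5, 10 → R5=10
MOV R3, 12 → R3=12
MOV R7, 1 → R7=1
MOV R4, 0 → R4=0
LOAD R5, [R4] → R5=M[0]=4
XOR R3, R5 → R3=12^4=8
ADD R4, 4 → R4=0+4=4
ADD R7, 1 → R7=1+1=2
CMP R7, 8  (cmp 2,8)
JLT top: taken
LOAD R5, [R4] → R5=M[4]=-7
XOR R3, R5 → R3=8^(-7)=-15
ADD R4, 4 → R4=4+4=8
ADD R7, 1 → R7=2+1=3
CMP R7, 8  (cmp 3,8)
JLT top: taken
LOAD R5, [R4] → R5=M[8]=22
XOR R3, R5 → R3=(-15)^22=-25
ADD R4, 4 → R4=8+4=12
ADD R7, 1 → R7=3+1=4
CMP R7, 8  (cmp 4,8)
JLT top: taken
LOAD R5, [R4] → R5=M[12]=5
XOR R3, R5 → R3=(-25)^5=-30
ADD R4, 4 → R4=12+4=16
ADD R7, 1 → R7=4+1=5
CMP R7, 8  (cmp 5,8)
JLT top: taken
LOAD R5, [R4] → R5=M[16]=-7
XOR R3, R5 → R3=(-30)^(-7)=27
ADD R4, 4 → R4=16+4=20
After step 31: R3 = 27.

27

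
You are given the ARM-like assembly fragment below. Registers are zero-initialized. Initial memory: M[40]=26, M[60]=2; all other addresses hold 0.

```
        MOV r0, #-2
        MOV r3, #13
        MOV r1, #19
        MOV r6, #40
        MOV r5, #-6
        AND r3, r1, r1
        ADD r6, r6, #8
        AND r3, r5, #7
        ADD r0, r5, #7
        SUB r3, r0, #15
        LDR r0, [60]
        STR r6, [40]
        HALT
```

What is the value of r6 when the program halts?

after MOV r0, #-2: r0=-2
after MOV r3, #13: r3=13
after MOV r1, #19: r1=19
after MOV r6, #40: r6=40
after MOV r5, #-6: r5=-6
after AND r3, r1, r1: r3=19&19=19
after ADD r6, r6, #8: r6=40+8=48
after AND r3, r5, #7: r3=(-6)&7=2
after ADD r0, r5, #7: r0=(-6)+7=1
after SUB r3, r0, #15: r3=1-15=-14
after LDR r0, [60]: r0=M[60]=2
STR r6, [40] → M[40]=48
halt.

48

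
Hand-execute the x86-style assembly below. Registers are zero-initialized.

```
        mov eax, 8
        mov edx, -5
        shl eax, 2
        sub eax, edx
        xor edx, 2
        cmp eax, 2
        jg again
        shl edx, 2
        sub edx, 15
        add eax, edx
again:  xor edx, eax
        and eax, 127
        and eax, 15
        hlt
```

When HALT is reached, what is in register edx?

eax=8
edx=-5
eax=8<<2=32
eax=32-(-5)=37
edx=(-5)^2=-7
cmp eax, 2  (cmp 37,2)
jg again: taken
edx=(-7)^37=-36
eax=37&127=37
eax=37&15=5
halt.

-36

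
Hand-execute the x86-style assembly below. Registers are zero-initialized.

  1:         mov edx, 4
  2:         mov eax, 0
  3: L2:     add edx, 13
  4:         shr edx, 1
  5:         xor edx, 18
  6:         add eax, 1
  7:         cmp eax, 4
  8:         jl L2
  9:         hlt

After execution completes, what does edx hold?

mov edx, 4 → edx=4
mov eax, 0 → eax=0
add edx, 13 → edx=4+13=17
shr edx, 1 → edx=17>>1=8
xor edx, 18 → edx=8^18=26
add eax, 1 → eax=0+1=1
cmp eax, 4  (cmp 1,4)
jl L2: taken
add edx, 13 → edx=26+13=39
shr edx, 1 → edx=39>>1=19
xor edx, 18 → edx=19^18=1
add eax, 1 → eax=1+1=2
cmp eax, 4  (cmp 2,4)
jl L2: taken
add edx, 13 → edx=1+13=14
shr edx, 1 → edx=14>>1=7
xor edx, 18 → edx=7^18=21
add eax, 1 → eax=2+1=3
cmp eax, 4  (cmp 3,4)
jl L2: taken
add edx, 13 → edx=21+13=34
shr edx, 1 → edx=34>>1=17
xor edx, 18 → edx=17^18=3
add eax, 1 → eax=3+1=4
cmp eax, 4  (cmp 4,4)
jl L2: not taken
halt.

3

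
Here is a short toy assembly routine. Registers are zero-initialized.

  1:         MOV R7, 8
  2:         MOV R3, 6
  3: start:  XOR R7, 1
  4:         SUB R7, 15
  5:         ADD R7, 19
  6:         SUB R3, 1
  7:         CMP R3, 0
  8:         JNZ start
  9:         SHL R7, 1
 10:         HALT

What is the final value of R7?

after MOV R7, 8: R7=8
after MOV R3, 6: R3=6
after XOR R7, 1: R7=8^1=9
after SUB R7, 15: R7=9-15=-6
after ADD R7, 19: R7=(-6)+19=13
after SUB R3, 1: R3=6-1=5
CMP R3, 0  (cmp 5,0)
JNZ start: taken
after XOR R7, 1: R7=13^1=12
after SUB R7, 15: R7=12-15=-3
after ADD R7, 19: R7=(-3)+19=16
after SUB R3, 1: R3=5-1=4
CMP R3, 0  (cmp 4,0)
JNZ start: taken
after XOR R7, 1: R7=16^1=17
after SUB R7, 15: R7=17-15=2
after ADD R7, 19: R7=2+19=21
after SUB R3, 1: R3=4-1=3
CMP R3, 0  (cmp 3,0)
JNZ start: taken
after XOR R7, 1: R7=21^1=20
after SUB R7, 15: R7=20-15=5
after ADD R7, 19: R7=5+19=24
after SUB R3, 1: R3=3-1=2
CMP R3, 0  (cmp 2,0)
JNZ start: taken
after XOR R7, 1: R7=24^1=25
after SUB R7, 15: R7=25-15=10
after ADD R7, 19: R7=10+19=29
after SUB R3, 1: R3=2-1=1
CMP R3, 0  (cmp 1,0)
JNZ start: taken
after XOR R7, 1: R7=29^1=28
after SUB R7, 15: R7=28-15=13
after ADD R7, 19: R7=13+19=32
after SUB R3, 1: R3=1-1=0
CMP R3, 0  (cmp 0,0)
JNZ start: not taken
after SHL R7, 1: R7=32<<1=64
halt.

64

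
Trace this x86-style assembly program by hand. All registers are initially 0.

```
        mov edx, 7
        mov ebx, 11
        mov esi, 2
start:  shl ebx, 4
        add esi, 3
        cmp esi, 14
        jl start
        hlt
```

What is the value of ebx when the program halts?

720896

after mov edx, 7: edx=7
after mov ebx, 11: ebx=11
after mov esi, 2: esi=2
after shl ebx, 4: ebx=11<<4=176
after add esi, 3: esi=2+3=5
cmp esi, 14  (cmp 5,14)
jl start: taken
after shl ebx, 4: ebx=176<<4=2816
after add esi, 3: esi=5+3=8
cmp esi, 14  (cmp 8,14)
jl start: taken
after shl ebx, 4: ebx=2816<<4=45056
after add esi, 3: esi=8+3=11
cmp esi, 14  (cmp 11,14)
jl start: taken
after shl ebx, 4: ebx=45056<<4=720896
after add esi, 3: esi=11+3=14
cmp esi, 14  (cmp 14,14)
jl start: not taken
halt.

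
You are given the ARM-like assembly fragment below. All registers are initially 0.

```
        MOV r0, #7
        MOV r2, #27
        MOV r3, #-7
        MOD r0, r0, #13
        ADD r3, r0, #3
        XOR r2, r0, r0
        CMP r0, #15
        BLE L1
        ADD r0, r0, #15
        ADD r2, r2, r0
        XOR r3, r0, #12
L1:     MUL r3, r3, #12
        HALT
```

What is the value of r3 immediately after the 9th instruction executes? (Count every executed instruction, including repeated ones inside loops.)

120

MOV r0, #7 → r0=7
MOV r2, #27 → r2=27
MOV r3, #-7 → r3=-7
MOD r0, r0, #13 → r0=7%13=7
ADD r3, r0, #3 → r3=7+3=10
XOR r2, r0, r0 → r2=7^7=0
CMP r0, #15  (cmp 7,15)
BLE L1: taken
MUL r3, r3, #12 → r3=10*12=120
After step 9: r3 = 120.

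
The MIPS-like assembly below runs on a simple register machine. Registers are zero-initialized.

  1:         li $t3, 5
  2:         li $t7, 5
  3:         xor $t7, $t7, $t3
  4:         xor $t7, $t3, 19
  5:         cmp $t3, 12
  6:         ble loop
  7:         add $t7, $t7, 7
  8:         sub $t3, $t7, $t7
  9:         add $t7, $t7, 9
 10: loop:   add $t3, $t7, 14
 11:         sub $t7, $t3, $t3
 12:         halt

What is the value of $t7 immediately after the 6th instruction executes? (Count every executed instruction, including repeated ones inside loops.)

22

$t3=5
$t7=5
$t7=5^5=0
$t7=5^19=22
cmp $t3, 12  (cmp 5,12)
ble loop: taken
After step 6: $t7 = 22.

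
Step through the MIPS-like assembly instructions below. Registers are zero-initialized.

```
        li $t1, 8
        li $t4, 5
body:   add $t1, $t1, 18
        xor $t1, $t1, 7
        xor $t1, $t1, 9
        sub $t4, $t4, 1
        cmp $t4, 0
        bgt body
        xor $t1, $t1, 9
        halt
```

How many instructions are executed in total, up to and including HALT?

34

after li $t1, 8: $t1=8
after li $t4, 5: $t4=5
after add $t1, $t1, 18: $t1=8+18=26
after xor $t1, $t1, 7: $t1=26^7=29
after xor $t1, $t1, 9: $t1=29^9=20
after sub $t4, $t4, 1: $t4=5-1=4
cmp $t4, 0  (cmp 4,0)
bgt body: taken
after add $t1, $t1, 18: $t1=20+18=38
after xor $t1, $t1, 7: $t1=38^7=33
after xor $t1, $t1, 9: $t1=33^9=40
after sub $t4, $t4, 1: $t4=4-1=3
cmp $t4, 0  (cmp 3,0)
bgt body: taken
after add $t1, $t1, 18: $t1=40+18=58
after xor $t1, $t1, 7: $t1=58^7=61
after xor $t1, $t1, 9: $t1=61^9=52
after sub $t4, $t4, 1: $t4=3-1=2
cmp $t4, 0  (cmp 2,0)
bgt body: taken
after add $t1, $t1, 18: $t1=52+18=70
after xor $t1, $t1, 7: $t1=70^7=65
after xor $t1, $t1, 9: $t1=65^9=72
after sub $t4, $t4, 1: $t4=2-1=1
cmp $t4, 0  (cmp 1,0)
bgt body: taken
after add $t1, $t1, 18: $t1=72+18=90
after xor $t1, $t1, 7: $t1=90^7=93
after xor $t1, $t1, 9: $t1=93^9=84
after sub $t4, $t4, 1: $t4=1-1=0
cmp $t4, 0  (cmp 0,0)
bgt body: not taken
after xor $t1, $t1, 9: $t1=84^9=93
halt.
Total executed instructions: 34.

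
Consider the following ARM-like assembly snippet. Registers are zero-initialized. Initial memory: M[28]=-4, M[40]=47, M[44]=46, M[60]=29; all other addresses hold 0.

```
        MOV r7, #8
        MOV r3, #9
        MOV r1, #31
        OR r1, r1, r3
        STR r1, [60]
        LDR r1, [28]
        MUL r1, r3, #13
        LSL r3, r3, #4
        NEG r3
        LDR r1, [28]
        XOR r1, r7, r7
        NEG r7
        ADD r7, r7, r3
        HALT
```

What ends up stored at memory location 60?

after MOV r7, #8: r7=8
after MOV r3, #9: r3=9
after MOV r1, #31: r1=31
after OR r1, r1, r3: r1=31|9=31
STR r1, [60] → M[60]=31
after LDR r1, [28]: r1=M[28]=-4
after MUL r1, r3, #13: r1=9*13=117
after LSL r3, r3, #4: r3=9<<4=144
after NEG r3: r3=-(144)=-144
after LDR r1, [28]: r1=M[28]=-4
after XOR r1, r7, r7: r1=8^8=0
after NEG r7: r7=-(8)=-8
after ADD r7, r7, r3: r7=(-8)+(-144)=-152
halt.

31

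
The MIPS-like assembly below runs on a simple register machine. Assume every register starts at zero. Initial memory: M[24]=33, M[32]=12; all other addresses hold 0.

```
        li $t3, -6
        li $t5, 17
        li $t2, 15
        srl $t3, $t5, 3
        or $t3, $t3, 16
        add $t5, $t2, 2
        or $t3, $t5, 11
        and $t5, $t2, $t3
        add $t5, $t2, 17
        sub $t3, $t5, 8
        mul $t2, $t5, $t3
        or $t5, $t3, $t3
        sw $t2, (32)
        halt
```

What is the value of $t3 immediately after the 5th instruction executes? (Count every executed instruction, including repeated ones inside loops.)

18

after li $t3, -6: $t3=-6
after li $t5, 17: $t5=17
after li $t2, 15: $t2=15
after srl $t3, $t5, 3: $t3=17>>3=2
after or $t3, $t3, 16: $t3=2|16=18
After step 5: $t3 = 18.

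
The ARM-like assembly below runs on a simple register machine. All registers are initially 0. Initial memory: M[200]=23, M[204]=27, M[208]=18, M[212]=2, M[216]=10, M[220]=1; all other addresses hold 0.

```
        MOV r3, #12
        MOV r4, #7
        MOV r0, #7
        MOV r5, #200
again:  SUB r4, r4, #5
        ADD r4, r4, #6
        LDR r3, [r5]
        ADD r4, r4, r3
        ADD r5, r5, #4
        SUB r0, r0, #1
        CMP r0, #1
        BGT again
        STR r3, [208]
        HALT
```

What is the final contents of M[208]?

1

r3=12
r4=7
r0=7
r5=200
r4=7-5=2
r4=2+6=8
r3=M[200]=23
r4=8+23=31
r5=200+4=204
r0=7-1=6
CMP r0, #1  (cmp 6,1)
BGT again: taken
r4=31-5=26
r4=26+6=32
r3=M[204]=27
r4=32+27=59
r5=204+4=208
r0=6-1=5
CMP r0, #1  (cmp 5,1)
BGT again: taken
r4=59-5=54
r4=54+6=60
r3=M[208]=18
r4=60+18=78
r5=208+4=212
r0=5-1=4
CMP r0, #1  (cmp 4,1)
BGT again: taken
r4=78-5=73
r4=73+6=79
r3=M[212]=2
r4=79+2=81
r5=212+4=216
r0=4-1=3
CMP r0, #1  (cmp 3,1)
BGT again: taken
r4=81-5=76
r4=76+6=82
r3=M[216]=10
r4=82+10=92
r5=216+4=220
r0=3-1=2
CMP r0, #1  (cmp 2,1)
BGT again: taken
r4=92-5=87
r4=87+6=93
r3=M[220]=1
r4=93+1=94
r5=220+4=224
r0=2-1=1
CMP r0, #1  (cmp 1,1)
BGT again: not taken
STR r3, [208] → M[208]=1
halt.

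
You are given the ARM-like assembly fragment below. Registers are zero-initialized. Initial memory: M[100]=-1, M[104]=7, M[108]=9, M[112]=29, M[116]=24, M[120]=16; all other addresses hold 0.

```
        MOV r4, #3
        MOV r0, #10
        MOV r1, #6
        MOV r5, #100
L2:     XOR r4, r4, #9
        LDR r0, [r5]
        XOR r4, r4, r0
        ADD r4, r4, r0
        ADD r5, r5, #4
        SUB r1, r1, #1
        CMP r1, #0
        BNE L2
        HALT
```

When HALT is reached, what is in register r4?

107

after MOV r4, #3: r4=3
after MOV r0, #10: r0=10
after MOV r1, #6: r1=6
after MOV r5, #100: r5=100
after XOR r4, r4, #9: r4=3^9=10
after LDR r0, [r5]: r0=M[100]=-1
after XOR r4, r4, r0: r4=10^(-1)=-11
after ADD r4, r4, r0: r4=(-11)+(-1)=-12
after ADD r5, r5, #4: r5=100+4=104
after SUB r1, r1, #1: r1=6-1=5
CMP r1, #0  (cmp 5,0)
BNE L2: taken
after XOR r4, r4, #9: r4=(-12)^9=-3
after LDR r0, [r5]: r0=M[104]=7
after XOR r4, r4, r0: r4=(-3)^7=-6
after ADD r4, r4, r0: r4=(-6)+7=1
after ADD r5, r5, #4: r5=104+4=108
after SUB r1, r1, #1: r1=5-1=4
CMP r1, #0  (cmp 4,0)
BNE L2: taken
after XOR r4, r4, #9: r4=1^9=8
after LDR r0, [r5]: r0=M[108]=9
after XOR r4, r4, r0: r4=8^9=1
after ADD r4, r4, r0: r4=1+9=10
after ADD r5, r5, #4: r5=108+4=112
after SUB r1, r1, #1: r1=4-1=3
CMP r1, #0  (cmp 3,0)
BNE L2: taken
after XOR r4, r4, #9: r4=10^9=3
after LDR r0, [r5]: r0=M[112]=29
after XOR r4, r4, r0: r4=3^29=30
after ADD r4, r4, r0: r4=30+29=59
after ADD r5, r5, #4: r5=112+4=116
after SUB r1, r1, #1: r1=3-1=2
CMP r1, #0  (cmp 2,0)
BNE L2: taken
after XOR r4, r4, #9: r4=59^9=50
after LDR r0, [r5]: r0=M[116]=24
after XOR r4, r4, r0: r4=50^24=42
after ADD r4, r4, r0: r4=42+24=66
after ADD r5, r5, #4: r5=116+4=120
after SUB r1, r1, #1: r1=2-1=1
CMP r1, #0  (cmp 1,0)
BNE L2: taken
after XOR r4, r4, #9: r4=66^9=75
after LDR r0, [r5]: r0=M[120]=16
after XOR r4, r4, r0: r4=75^16=91
after ADD r4, r4, r0: r4=91+16=107
after ADD r5, r5, #4: r5=120+4=124
after SUB r1, r1, #1: r1=1-1=0
CMP r1, #0  (cmp 0,0)
BNE L2: not taken
halt.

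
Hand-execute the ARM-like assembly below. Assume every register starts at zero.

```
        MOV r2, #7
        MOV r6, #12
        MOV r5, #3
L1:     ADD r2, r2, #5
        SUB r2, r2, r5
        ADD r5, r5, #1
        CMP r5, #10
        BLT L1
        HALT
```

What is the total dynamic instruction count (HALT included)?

MOV r2, #7 → r2=7
MOV r6, #12 → r6=12
MOV r5, #3 → r5=3
ADD r2, r2, #5 → r2=7+5=12
SUB r2, r2, r5 → r2=12-3=9
ADD r5, r5, #1 → r5=3+1=4
CMP r5, #10  (cmp 4,10)
BLT L1: taken
ADD r2, r2, #5 → r2=9+5=14
SUB r2, r2, r5 → r2=14-4=10
ADD r5, r5, #1 → r5=4+1=5
CMP r5, #10  (cmp 5,10)
BLT L1: taken
ADD r2, r2, #5 → r2=10+5=15
SUB r2, r2, r5 → r2=15-5=10
ADD r5, r5, #1 → r5=5+1=6
CMP r5, #10  (cmp 6,10)
BLT L1: taken
ADD r2, r2, #5 → r2=10+5=15
SUB r2, r2, r5 → r2=15-6=9
ADD r5, r5, #1 → r5=6+1=7
CMP r5, #10  (cmp 7,10)
BLT L1: taken
ADD r2, r2, #5 → r2=9+5=14
SUB r2, r2, r5 → r2=14-7=7
ADD r5, r5, #1 → r5=7+1=8
CMP r5, #10  (cmp 8,10)
BLT L1: taken
ADD r2, r2, #5 → r2=7+5=12
SUB r2, r2, r5 → r2=12-8=4
ADD r5, r5, #1 → r5=8+1=9
CMP r5, #10  (cmp 9,10)
BLT L1: taken
ADD r2, r2, #5 → r2=4+5=9
SUB r2, r2, r5 → r2=9-9=0
ADD r5, r5, #1 → r5=9+1=10
CMP r5, #10  (cmp 10,10)
BLT L1: not taken
halt.
Total executed instructions: 39.

39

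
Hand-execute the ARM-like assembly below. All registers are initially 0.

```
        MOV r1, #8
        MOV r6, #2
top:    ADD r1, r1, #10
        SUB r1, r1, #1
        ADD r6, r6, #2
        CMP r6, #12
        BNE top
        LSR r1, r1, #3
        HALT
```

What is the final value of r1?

r1=8
r6=2
r1=8+10=18
r1=18-1=17
r6=2+2=4
CMP r6, #12  (cmp 4,12)
BNE top: taken
r1=17+10=27
r1=27-1=26
r6=4+2=6
CMP r6, #12  (cmp 6,12)
BNE top: taken
r1=26+10=36
r1=36-1=35
r6=6+2=8
CMP r6, #12  (cmp 8,12)
BNE top: taken
r1=35+10=45
r1=45-1=44
r6=8+2=10
CMP r6, #12  (cmp 10,12)
BNE top: taken
r1=44+10=54
r1=54-1=53
r6=10+2=12
CMP r6, #12  (cmp 12,12)
BNE top: not taken
r1=53>>3=6
halt.

6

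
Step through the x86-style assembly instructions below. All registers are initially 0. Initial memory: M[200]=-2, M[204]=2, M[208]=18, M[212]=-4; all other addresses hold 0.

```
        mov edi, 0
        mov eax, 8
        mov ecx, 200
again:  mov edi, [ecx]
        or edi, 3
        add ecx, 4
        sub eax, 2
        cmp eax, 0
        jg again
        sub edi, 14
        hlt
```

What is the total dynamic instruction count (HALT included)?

mov edi, 0 → edi=0
mov eax, 8 → eax=8
mov ecx, 200 → ecx=200
mov edi, [ecx] → edi=M[200]=-2
or edi, 3 → edi=(-2)|3=-1
add ecx, 4 → ecx=200+4=204
sub eax, 2 → eax=8-2=6
cmp eax, 0  (cmp 6,0)
jg again: taken
mov edi, [ecx] → edi=M[204]=2
or edi, 3 → edi=2|3=3
add ecx, 4 → ecx=204+4=208
sub eax, 2 → eax=6-2=4
cmp eax, 0  (cmp 4,0)
jg again: taken
mov edi, [ecx] → edi=M[208]=18
or edi, 3 → edi=18|3=19
add ecx, 4 → ecx=208+4=212
sub eax, 2 → eax=4-2=2
cmp eax, 0  (cmp 2,0)
jg again: taken
mov edi, [ecx] → edi=M[212]=-4
or edi, 3 → edi=(-4)|3=-1
add ecx, 4 → ecx=212+4=216
sub eax, 2 → eax=2-2=0
cmp eax, 0  (cmp 0,0)
jg again: not taken
sub edi, 14 → edi=(-1)-14=-15
halt.
Total executed instructions: 29.

29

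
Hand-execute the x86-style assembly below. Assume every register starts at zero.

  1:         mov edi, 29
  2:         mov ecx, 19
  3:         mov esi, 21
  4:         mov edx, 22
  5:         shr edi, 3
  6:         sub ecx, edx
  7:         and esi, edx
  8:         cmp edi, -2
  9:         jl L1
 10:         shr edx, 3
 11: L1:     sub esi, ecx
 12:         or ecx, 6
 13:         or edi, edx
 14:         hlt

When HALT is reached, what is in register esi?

mov edi, 29 → edi=29
mov ecx, 19 → ecx=19
mov esi, 21 → esi=21
mov edx, 22 → edx=22
shr edi, 3 → edi=29>>3=3
sub ecx, edx → ecx=19-22=-3
and esi, edx → esi=21&22=20
cmp edi, -2  (cmp 3,-2)
jl L1: not taken
shr edx, 3 → edx=22>>3=2
sub esi, ecx → esi=20-(-3)=23
or ecx, 6 → ecx=(-3)|6=-1
or edi, edx → edi=3|2=3
halt.

23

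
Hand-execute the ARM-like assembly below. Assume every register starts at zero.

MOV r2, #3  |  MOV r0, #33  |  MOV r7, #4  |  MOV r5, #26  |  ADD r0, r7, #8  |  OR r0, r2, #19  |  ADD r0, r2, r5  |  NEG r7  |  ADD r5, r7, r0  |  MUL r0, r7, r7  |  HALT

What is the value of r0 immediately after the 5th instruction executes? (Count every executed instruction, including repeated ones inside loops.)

12

r2=3
r0=33
r7=4
r5=26
r0=4+8=12
After step 5: r0 = 12.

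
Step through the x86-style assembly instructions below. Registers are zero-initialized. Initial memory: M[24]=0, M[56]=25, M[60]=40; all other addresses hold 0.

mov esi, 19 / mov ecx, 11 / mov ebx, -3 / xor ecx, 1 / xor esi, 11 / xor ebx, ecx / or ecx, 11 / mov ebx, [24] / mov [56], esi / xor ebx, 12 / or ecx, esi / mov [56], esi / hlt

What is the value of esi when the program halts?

24

esi=19
ecx=11
ebx=-3
ecx=11^1=10
esi=19^11=24
ebx=(-3)^10=-9
ecx=10|11=11
ebx=M[24]=0
mov [56], esi → M[56]=24
ebx=0^12=12
ecx=11|24=27
mov [56], esi → M[56]=24
halt.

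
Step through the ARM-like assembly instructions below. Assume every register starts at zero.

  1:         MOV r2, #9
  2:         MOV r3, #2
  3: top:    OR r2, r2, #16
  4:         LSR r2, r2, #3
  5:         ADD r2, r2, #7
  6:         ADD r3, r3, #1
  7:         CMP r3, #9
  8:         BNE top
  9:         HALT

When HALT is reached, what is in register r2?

MOV r2, #9 → r2=9
MOV r3, #2 → r3=2
OR r2, r2, #16 → r2=9|16=25
LSR r2, r2, #3 → r2=25>>3=3
ADD r2, r2, #7 → r2=3+7=10
ADD r3, r3, #1 → r3=2+1=3
CMP r3, #9  (cmp 3,9)
BNE top: taken
OR r2, r2, #16 → r2=10|16=26
LSR r2, r2, #3 → r2=26>>3=3
ADD r2, r2, #7 → r2=3+7=10
ADD r3, r3, #1 → r3=3+1=4
CMP r3, #9  (cmp 4,9)
BNE top: taken
OR r2, r2, #16 → r2=10|16=26
LSR r2, r2, #3 → r2=26>>3=3
ADD r2, r2, #7 → r2=3+7=10
ADD r3, r3, #1 → r3=4+1=5
CMP r3, #9  (cmp 5,9)
BNE top: taken
OR r2, r2, #16 → r2=10|16=26
LSR r2, r2, #3 → r2=26>>3=3
ADD r2, r2, #7 → r2=3+7=10
ADD r3, r3, #1 → r3=5+1=6
CMP r3, #9  (cmp 6,9)
BNE top: taken
OR r2, r2, #16 → r2=10|16=26
LSR r2, r2, #3 → r2=26>>3=3
ADD r2, r2, #7 → r2=3+7=10
ADD r3, r3, #1 → r3=6+1=7
CMP r3, #9  (cmp 7,9)
BNE top: taken
OR r2, r2, #16 → r2=10|16=26
LSR r2, r2, #3 → r2=26>>3=3
ADD r2, r2, #7 → r2=3+7=10
ADD r3, r3, #1 → r3=7+1=8
CMP r3, #9  (cmp 8,9)
BNE top: taken
OR r2, r2, #16 → r2=10|16=26
LSR r2, r2, #3 → r2=26>>3=3
ADD r2, r2, #7 → r2=3+7=10
ADD r3, r3, #1 → r3=8+1=9
CMP r3, #9  (cmp 9,9)
BNE top: not taken
halt.

10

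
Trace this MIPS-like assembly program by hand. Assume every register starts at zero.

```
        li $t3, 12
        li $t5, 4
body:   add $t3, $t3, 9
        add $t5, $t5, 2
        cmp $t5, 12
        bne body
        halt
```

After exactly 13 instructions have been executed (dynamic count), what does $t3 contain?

39

after li $t3, 12: $t3=12
after li $t5, 4: $t5=4
after add $t3, $t3, 9: $t3=12+9=21
after add $t5, $t5, 2: $t5=4+2=6
cmp $t5, 12  (cmp 6,12)
bne body: taken
after add $t3, $t3, 9: $t3=21+9=30
after add $t5, $t5, 2: $t5=6+2=8
cmp $t5, 12  (cmp 8,12)
bne body: taken
after add $t3, $t3, 9: $t3=30+9=39
after add $t5, $t5, 2: $t5=8+2=10
cmp $t5, 12  (cmp 10,12)
After step 13: $t3 = 39.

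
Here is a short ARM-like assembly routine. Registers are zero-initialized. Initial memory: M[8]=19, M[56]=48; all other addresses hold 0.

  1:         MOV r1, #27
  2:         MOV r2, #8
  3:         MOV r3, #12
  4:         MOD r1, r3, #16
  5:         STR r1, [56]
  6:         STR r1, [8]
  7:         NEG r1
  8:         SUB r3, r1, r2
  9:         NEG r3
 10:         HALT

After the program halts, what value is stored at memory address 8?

r1=27
r2=8
r3=12
r1=12%16=12
STR r1, [56] → M[56]=12
STR r1, [8] → M[8]=12
r1=-(12)=-12
r3=(-12)-8=-20
r3=-(-20)=20
halt.

12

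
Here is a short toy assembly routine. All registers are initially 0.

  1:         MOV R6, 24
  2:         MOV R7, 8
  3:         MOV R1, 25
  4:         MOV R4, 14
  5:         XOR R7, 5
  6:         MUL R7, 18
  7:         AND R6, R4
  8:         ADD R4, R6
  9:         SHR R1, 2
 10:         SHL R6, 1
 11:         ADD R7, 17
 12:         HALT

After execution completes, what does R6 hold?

MOV R6, 24 → R6=24
MOV R7, 8 → R7=8
MOV R1, 25 → R1=25
MOV R4, 14 → R4=14
XOR R7, 5 → R7=8^5=13
MUL R7, 18 → R7=13*18=234
AND R6, R4 → R6=24&14=8
ADD R4, R6 → R4=14+8=22
SHR R1, 2 → R1=25>>2=6
SHL R6, 1 → R6=8<<1=16
ADD R7, 17 → R7=234+17=251
halt.

16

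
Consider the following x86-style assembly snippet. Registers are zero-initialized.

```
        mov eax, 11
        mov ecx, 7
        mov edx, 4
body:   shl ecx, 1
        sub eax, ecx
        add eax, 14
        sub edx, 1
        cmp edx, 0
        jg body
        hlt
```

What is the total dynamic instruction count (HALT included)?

eax=11
ecx=7
edx=4
ecx=7<<1=14
eax=11-14=-3
eax=(-3)+14=11
edx=4-1=3
cmp edx, 0  (cmp 3,0)
jg body: taken
ecx=14<<1=28
eax=11-28=-17
eax=(-17)+14=-3
edx=3-1=2
cmp edx, 0  (cmp 2,0)
jg body: taken
ecx=28<<1=56
eax=(-3)-56=-59
eax=(-59)+14=-45
edx=2-1=1
cmp edx, 0  (cmp 1,0)
jg body: taken
ecx=56<<1=112
eax=(-45)-112=-157
eax=(-157)+14=-143
edx=1-1=0
cmp edx, 0  (cmp 0,0)
jg body: not taken
halt.
Total executed instructions: 28.

28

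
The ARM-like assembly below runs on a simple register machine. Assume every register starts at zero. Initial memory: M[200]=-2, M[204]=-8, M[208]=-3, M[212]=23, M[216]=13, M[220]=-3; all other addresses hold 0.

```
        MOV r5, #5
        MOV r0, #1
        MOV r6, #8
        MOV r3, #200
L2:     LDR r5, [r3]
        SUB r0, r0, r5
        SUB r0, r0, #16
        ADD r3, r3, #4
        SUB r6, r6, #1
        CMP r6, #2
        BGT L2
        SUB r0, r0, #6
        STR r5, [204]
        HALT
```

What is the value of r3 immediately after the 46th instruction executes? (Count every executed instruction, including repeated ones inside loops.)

MOV r5, #5 → r5=5
MOV r0, #1 → r0=1
MOV r6, #8 → r6=8
MOV r3, #200 → r3=200
LDR r5, [r3] → r5=M[200]=-2
SUB r0, r0, r5 → r0=1-(-2)=3
SUB r0, r0, #16 → r0=3-16=-13
ADD r3, r3, #4 → r3=200+4=204
SUB r6, r6, #1 → r6=8-1=7
CMP r6, #2  (cmp 7,2)
BGT L2: taken
LDR r5, [r3] → r5=M[204]=-8
SUB r0, r0, r5 → r0=(-13)-(-8)=-5
SUB r0, r0, #16 → r0=(-5)-16=-21
ADD r3, r3, #4 → r3=204+4=208
SUB r6, r6, #1 → r6=7-1=6
CMP r6, #2  (cmp 6,2)
BGT L2: taken
LDR r5, [r3] → r5=M[208]=-3
SUB r0, r0, r5 → r0=(-21)-(-3)=-18
SUB r0, r0, #16 → r0=(-18)-16=-34
ADD r3, r3, #4 → r3=208+4=212
SUB r6, r6, #1 → r6=6-1=5
CMP r6, #2  (cmp 5,2)
BGT L2: taken
LDR r5, [r3] → r5=M[212]=23
SUB r0, r0, r5 → r0=(-34)-23=-57
SUB r0, r0, #16 → r0=(-57)-16=-73
ADD r3, r3, #4 → r3=212+4=216
SUB r6, r6, #1 → r6=5-1=4
CMP r6, #2  (cmp 4,2)
BGT L2: taken
LDR r5, [r3] → r5=M[216]=13
SUB r0, r0, r5 → r0=(-73)-13=-86
SUB r0, r0, #16 → r0=(-86)-16=-102
ADD r3, r3, #4 → r3=216+4=220
SUB r6, r6, #1 → r6=4-1=3
CMP r6, #2  (cmp 3,2)
BGT L2: taken
LDR r5, [r3] → r5=M[220]=-3
SUB r0, r0, r5 → r0=(-102)-(-3)=-99
SUB r0, r0, #16 → r0=(-99)-16=-115
ADD r3, r3, #4 → r3=220+4=224
SUB r6, r6, #1 → r6=3-1=2
CMP r6, #2  (cmp 2,2)
BGT L2: not taken
After step 46: r3 = 224.

224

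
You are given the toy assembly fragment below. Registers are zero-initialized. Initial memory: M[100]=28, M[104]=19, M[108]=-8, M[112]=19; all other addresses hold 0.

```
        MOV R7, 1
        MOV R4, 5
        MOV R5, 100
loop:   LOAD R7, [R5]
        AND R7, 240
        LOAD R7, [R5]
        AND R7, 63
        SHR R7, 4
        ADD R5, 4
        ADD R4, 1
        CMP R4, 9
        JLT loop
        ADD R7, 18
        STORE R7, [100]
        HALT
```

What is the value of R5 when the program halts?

MOV R7, 1 → R7=1
MOV R4, 5 → R4=5
MOV R5, 100 → R5=100
LOAD R7, [R5] → R7=M[100]=28
AND R7, 240 → R7=28&240=16
LOAD R7, [R5] → R7=M[100]=28
AND R7, 63 → R7=28&63=28
SHR R7, 4 → R7=28>>4=1
ADD R5, 4 → R5=100+4=104
ADD R4, 1 → R4=5+1=6
CMP R4, 9  (cmp 6,9)
JLT loop: taken
LOAD R7, [R5] → R7=M[104]=19
AND R7, 240 → R7=19&240=16
LOAD R7, [R5] → R7=M[104]=19
AND R7, 63 → R7=19&63=19
SHR R7, 4 → R7=19>>4=1
ADD R5, 4 → R5=104+4=108
ADD R4, 1 → R4=6+1=7
CMP R4, 9  (cmp 7,9)
JLT loop: taken
LOAD R7, [R5] → R7=M[108]=-8
AND R7, 240 → R7=(-8)&240=240
LOAD R7, [R5] → R7=M[108]=-8
AND R7, 63 → R7=(-8)&63=56
SHR R7, 4 → R7=56>>4=3
ADD R5, 4 → R5=108+4=112
ADD R4, 1 → R4=7+1=8
CMP R4, 9  (cmp 8,9)
JLT loop: taken
LOAD R7, [R5] → R7=M[112]=19
AND R7, 240 → R7=19&240=16
LOAD R7, [R5] → R7=M[112]=19
AND R7, 63 → R7=19&63=19
SHR R7, 4 → R7=19>>4=1
ADD R5, 4 → R5=112+4=116
ADD R4, 1 → R4=8+1=9
CMP R4, 9  (cmp 9,9)
JLT loop: not taken
ADD R7, 18 → R7=1+18=19
STORE R7, [100] → M[100]=19
halt.

116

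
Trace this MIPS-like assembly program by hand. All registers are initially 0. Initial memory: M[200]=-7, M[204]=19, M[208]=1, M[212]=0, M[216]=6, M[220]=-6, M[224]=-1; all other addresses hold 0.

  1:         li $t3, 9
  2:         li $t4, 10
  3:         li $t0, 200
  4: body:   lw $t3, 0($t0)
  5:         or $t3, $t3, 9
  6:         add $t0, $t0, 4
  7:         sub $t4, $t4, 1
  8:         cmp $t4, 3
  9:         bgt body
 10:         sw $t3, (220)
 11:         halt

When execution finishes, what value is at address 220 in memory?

-1

after li $t3, 9: $t3=9
after li $t4, 10: $t4=10
after li $t0, 200: $t0=200
after lw $t3, 0($t0): $t3=M[200]=-7
after or $t3, $t3, 9: $t3=(-7)|9=-7
after add $t0, $t0, 4: $t0=200+4=204
after sub $t4, $t4, 1: $t4=10-1=9
cmp $t4, 3  (cmp 9,3)
bgt body: taken
after lw $t3, 0($t0): $t3=M[204]=19
after or $t3, $t3, 9: $t3=19|9=27
after add $t0, $t0, 4: $t0=204+4=208
after sub $t4, $t4, 1: $t4=9-1=8
cmp $t4, 3  (cmp 8,3)
bgt body: taken
after lw $t3, 0($t0): $t3=M[208]=1
after or $t3, $t3, 9: $t3=1|9=9
after add $t0, $t0, 4: $t0=208+4=212
after sub $t4, $t4, 1: $t4=8-1=7
cmp $t4, 3  (cmp 7,3)
bgt body: taken
after lw $t3, 0($t0): $t3=M[212]=0
after or $t3, $t3, 9: $t3=0|9=9
after add $t0, $t0, 4: $t0=212+4=216
after sub $t4, $t4, 1: $t4=7-1=6
cmp $t4, 3  (cmp 6,3)
bgt body: taken
after lw $t3, 0($t0): $t3=M[216]=6
after or $t3, $t3, 9: $t3=6|9=15
after add $t0, $t0, 4: $t0=216+4=220
after sub $t4, $t4, 1: $t4=6-1=5
cmp $t4, 3  (cmp 5,3)
bgt body: taken
after lw $t3, 0($t0): $t3=M[220]=-6
after or $t3, $t3, 9: $t3=(-6)|9=-5
after add $t0, $t0, 4: $t0=220+4=224
after sub $t4, $t4, 1: $t4=5-1=4
cmp $t4, 3  (cmp 4,3)
bgt body: taken
after lw $t3, 0($t0): $t3=M[224]=-1
after or $t3, $t3, 9: $t3=(-1)|9=-1
after add $t0, $t0, 4: $t0=224+4=228
after sub $t4, $t4, 1: $t4=4-1=3
cmp $t4, 3  (cmp 3,3)
bgt body: not taken
sw $t3, (220) → M[220]=-1
halt.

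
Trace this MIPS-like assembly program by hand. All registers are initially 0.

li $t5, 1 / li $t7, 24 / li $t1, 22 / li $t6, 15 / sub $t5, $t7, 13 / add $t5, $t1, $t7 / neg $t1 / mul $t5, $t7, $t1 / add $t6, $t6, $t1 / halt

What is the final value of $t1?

$t5=1
$t7=24
$t1=22
$t6=15
$t5=24-13=11
$t5=22+24=46
$t1=-(22)=-22
$t5=24*(-22)=-528
$t6=15+(-22)=-7
halt.

-22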